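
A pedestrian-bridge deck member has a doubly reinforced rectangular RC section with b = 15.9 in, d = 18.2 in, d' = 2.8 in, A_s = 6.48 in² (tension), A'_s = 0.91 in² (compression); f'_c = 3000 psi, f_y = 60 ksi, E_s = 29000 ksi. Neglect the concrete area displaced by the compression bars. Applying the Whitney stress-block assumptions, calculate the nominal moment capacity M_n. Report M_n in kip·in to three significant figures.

M_n ≈ 5550 kip·in

Assume both steels yield.
a = (A_s − A'_s) f_y/(0.85 f'_c b) = (6.48 − 0.91) × 60/(0.85 × 3 × 15.9) = 8.243 in.
c = a/β₁ = 8.243/0.85 = 9.698 in; ε'_s = 0.003(c − d')/c = 0.0021 ≥ ε_y = 0.0021, so the compression steel yields.
M_n = (A_s − A'_s) f_y (d − a/2) + A'_s f_y (d − d') = 334.2 × (18.2 − 4.1215) + 54.6 × (18.2 − 2.8) = 4705.0 + 840.8 = 5545.8 kip·in.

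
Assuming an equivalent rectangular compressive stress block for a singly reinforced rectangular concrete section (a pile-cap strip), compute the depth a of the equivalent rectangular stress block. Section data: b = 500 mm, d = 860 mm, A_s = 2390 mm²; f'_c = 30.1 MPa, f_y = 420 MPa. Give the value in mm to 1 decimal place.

T = A_s f_y = 2390 × 420 = 1003800 N = 1003.8 kN.
Setting C = 0.85 f'_c a b equal to T: a = 1003800/(0.85 × 30.1 × 500) = 78.5 mm.

a ≈ 78.5 mm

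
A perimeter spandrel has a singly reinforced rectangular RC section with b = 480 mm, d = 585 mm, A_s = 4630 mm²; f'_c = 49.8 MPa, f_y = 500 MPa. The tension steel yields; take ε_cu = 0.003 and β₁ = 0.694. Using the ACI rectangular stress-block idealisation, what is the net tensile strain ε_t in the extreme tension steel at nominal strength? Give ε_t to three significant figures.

a = A_s f_y/(0.85 f'_c b) = 113.94 mm.
β₁ = 0.694, so c = a/β₁ = 113.94/0.694 = 164.18 mm.
From the linear strain diagram with ε_cu = 0.003: ε_t = 0.003 (d − c)/c = 0.003 × (585 − 164.18)/164.18 = 0.00769.
Since ε_t ≥ 0.005, the section is tension-controlled.

ε_t ≈ 0.00769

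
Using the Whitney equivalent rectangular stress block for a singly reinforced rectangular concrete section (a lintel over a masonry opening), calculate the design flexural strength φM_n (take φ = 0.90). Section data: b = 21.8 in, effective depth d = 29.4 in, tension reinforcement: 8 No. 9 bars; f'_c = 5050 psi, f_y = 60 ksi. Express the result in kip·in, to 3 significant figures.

φM_n ≈ 11600 kip·in

A_s = 8 × 1 = 8 in².
T = A_s f_y = 8 × 60 = 480 kips.
a = T/(0.85 f'_c b) = 480/(0.85 × 5.05 × 21.8) = 5.129 in.
M_n = T(d − a/2) = 480 × (29.4 − 2.5645) = 12881.0 kip·in.
φM_n = 0.90 × 12881.0 = 11592.9 kip·in.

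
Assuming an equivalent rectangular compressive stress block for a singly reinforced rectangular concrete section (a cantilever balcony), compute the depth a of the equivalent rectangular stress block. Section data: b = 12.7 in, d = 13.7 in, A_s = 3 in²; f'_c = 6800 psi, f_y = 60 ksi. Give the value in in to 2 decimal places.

a ≈ 2.45 in

T = A_s f_y = 3 × 60 = 180 kips.
a = T/(0.85 f'_c b) = 180/(0.85 × 6.8 × 12.7) = 2.45 in.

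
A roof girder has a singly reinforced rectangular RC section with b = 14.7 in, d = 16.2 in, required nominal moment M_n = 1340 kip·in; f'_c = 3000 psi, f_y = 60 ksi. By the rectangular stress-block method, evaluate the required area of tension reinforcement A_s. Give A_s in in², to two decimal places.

From M_n = 0.85 f'_c a b (d − a/2):
a = d − √(d² − 2M_n/(0.85 f'_c b)) = 16.2 − √(16.2² − 2 × 1340/(0.85 × 3 × 14.7)) = 2.382 in.
A_s = 0.85 f'_c a b / f_y = 0.85 × 3 × 2.382 × 14.7 / 60 = 1.488 in².

A_s ≈ 1.49 in²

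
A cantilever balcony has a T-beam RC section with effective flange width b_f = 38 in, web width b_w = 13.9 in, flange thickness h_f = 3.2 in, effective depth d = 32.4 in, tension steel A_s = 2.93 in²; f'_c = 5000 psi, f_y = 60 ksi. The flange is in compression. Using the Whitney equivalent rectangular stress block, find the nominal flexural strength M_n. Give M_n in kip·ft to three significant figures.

M_n ≈ 467 kip·ft

Tension: T = A_s f_y = 2.93 × 60 = 175.8 kips.
Try a within the flange: a = T/(0.85 f'_c b_f) = 175.8/(0.85 × 5 × 38) = 1.089 in.
Since a = 1.089 ≤ h_f = 3.2 in, the stress block lies entirely in the flange; analyse as a rectangular beam of width b_f.
M_n = T(d − a/2) = 175.8 × (32.4 − 0.5445) = 5600.2 kip·in.
M_n = 5600.2/12 = 466.68 kip·ft.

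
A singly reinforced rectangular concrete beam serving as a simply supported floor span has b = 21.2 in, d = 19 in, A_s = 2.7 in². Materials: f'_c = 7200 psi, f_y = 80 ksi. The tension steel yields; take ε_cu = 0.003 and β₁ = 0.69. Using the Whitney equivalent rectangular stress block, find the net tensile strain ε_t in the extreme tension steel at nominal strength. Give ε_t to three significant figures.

a = A_s f_y/(0.85 f'_c b) = 1.665 in.
β₁ = 0.69, so c = a/β₁ = 1.665/0.69 = 2.413 in.
From the linear strain diagram with ε_cu = 0.003: ε_t = 0.003 (d − c)/c = 0.003 × (19 − 2.413)/2.413 = 0.0206.
Since ε_t ≥ 0.005, the section is tension-controlled.

ε_t ≈ 0.0206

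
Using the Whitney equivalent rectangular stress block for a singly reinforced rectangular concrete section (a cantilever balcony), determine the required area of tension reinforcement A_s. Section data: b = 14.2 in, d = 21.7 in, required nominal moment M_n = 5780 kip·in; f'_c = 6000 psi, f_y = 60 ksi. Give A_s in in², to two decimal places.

A_s ≈ 4.90 in²

From M_n = 0.85 f'_c a b (d − a/2):
a = d − √(d² − 2M_n/(0.85 f'_c b)) = 21.7 − √(21.7² − 2 × 5780/(0.85 × 6 × 14.2)) = 4.057 in.
A_s = 0.85 f'_c a b / f_y = 0.85 × 6 × 4.057 × 14.2 / 60 = 4.897 in².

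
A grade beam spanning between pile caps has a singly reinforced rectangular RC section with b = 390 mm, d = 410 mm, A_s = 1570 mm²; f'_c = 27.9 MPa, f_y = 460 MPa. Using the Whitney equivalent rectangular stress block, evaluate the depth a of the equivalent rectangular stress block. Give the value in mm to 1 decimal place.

T = A_s f_y = 1570 × 460 = 722200 N = 722.2 kN.
Setting C = 0.85 f'_c a b equal to T: a = 722200/(0.85 × 27.9 × 390) = 78.1 mm.

a ≈ 78.1 mm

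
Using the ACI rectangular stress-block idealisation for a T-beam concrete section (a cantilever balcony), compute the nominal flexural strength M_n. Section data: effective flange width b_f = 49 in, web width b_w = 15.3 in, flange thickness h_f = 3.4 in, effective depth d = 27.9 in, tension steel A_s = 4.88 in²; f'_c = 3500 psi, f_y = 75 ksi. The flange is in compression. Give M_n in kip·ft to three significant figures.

M_n ≈ 813 kip·ft

Tension: T = A_s f_y = 4.88 × 75 = 366 kips.
Try a within the flange: a = T/(0.85 f'_c b_f) = 366/(0.85 × 3.5 × 49) = 2.511 in.
Since a = 2.511 ≤ h_f = 3.4 in, the stress block lies entirely in the flange; analyse as a rectangular beam of width b_f.
M_n = T(d − a/2) = 366 × (27.9 − 1.2555) = 9751.9 kip·in.
M_n = 9751.9/12 = 812.66 kip·ft.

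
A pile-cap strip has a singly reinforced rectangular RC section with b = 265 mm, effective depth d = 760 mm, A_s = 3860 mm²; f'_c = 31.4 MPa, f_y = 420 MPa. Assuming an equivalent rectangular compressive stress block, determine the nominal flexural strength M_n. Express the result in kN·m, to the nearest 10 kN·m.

T = A_s f_y = 3860 × 420 = 1621200 N = 1621.2 kN.
From C = T: a = T/(0.85 f'_c b) = 1621200/(0.85 × 31.4 × 265) = 229.21 mm.
M_n = T(d − a/2) = 1621.2 kN × (760 − 114.605) mm = 1046.31 kN·m.

M_n ≈ 1050 kN·m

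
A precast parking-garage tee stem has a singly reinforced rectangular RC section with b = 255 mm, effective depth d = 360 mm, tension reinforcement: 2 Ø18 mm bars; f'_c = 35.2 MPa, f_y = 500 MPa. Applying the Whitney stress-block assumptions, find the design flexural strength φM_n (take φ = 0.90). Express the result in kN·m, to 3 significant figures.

φM_n ≈ 78.5 kN·m

A_s = 2 × 254 = 508 mm².
T = A_s f_y = 508 × 500 = 254000 N = 254 kN.
From C = T: a = T/(0.85 f'_c b) = 254000/(0.85 × 35.2 × 255) = 33.29 mm.
M_n = T(d − a/2) = 254 kN × (360 − 16.645) mm = 87.21 kN·m.
φM_n = 0.90 × 87.21 = 78.49 kN·m.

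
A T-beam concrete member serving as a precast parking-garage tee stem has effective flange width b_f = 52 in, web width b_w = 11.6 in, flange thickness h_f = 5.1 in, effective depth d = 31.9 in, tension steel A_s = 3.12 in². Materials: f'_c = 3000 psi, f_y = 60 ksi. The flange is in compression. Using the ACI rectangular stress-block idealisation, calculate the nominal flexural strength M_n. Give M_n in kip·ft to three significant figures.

Tension: T = A_s f_y = 3.12 × 60 = 187.2 kips.
Try a within the flange: a = T/(0.85 f'_c b_f) = 187.2/(0.85 × 3 × 52) = 1.412 in.
Since a = 1.412 ≤ h_f = 5.1 in, the stress block lies entirely in the flange; analyse as a rectangular beam of width b_f.
M_n = T(d − a/2) = 187.2 × (31.9 − 0.706) = 5839.5 kip·in.
M_n = 5839.5/12 = 486.63 kip·ft.

M_n ≈ 487 kip·ft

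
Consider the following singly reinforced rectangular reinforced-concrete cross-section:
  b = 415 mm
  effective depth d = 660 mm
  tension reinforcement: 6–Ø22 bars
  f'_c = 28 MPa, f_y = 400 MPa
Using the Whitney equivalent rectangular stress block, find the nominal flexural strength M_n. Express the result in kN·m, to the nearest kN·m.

M_n ≈ 560 kN·m

A_s = 6 × 380 = 2280 mm².
T = A_s f_y = 2280 × 400 = 912000 N = 912 kN.
From C = T: a = T/(0.85 f'_c b) = 912000/(0.85 × 28 × 415) = 92.34 mm.
M_n = T(d − a/2) = 912 kN × (660 − 46.17) mm = 559.81 kN·m.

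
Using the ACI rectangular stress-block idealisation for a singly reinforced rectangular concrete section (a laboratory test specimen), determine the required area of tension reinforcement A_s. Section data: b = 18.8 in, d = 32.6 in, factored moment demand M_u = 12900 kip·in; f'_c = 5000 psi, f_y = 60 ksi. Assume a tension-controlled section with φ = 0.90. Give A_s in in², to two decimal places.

M_n = M_u/φ = 12900/0.90 = 14333.3 kip·in.
From M_n = 0.85 f'_c a b (d − a/2):
a = d − √(d² − 2M_n/(0.85 f'_c b)) = 32.6 − √(32.6² − 2 × 14333.3/(0.85 × 5 × 18.8)) = 6.067 in.
A_s = 0.85 f'_c a b / f_y = 0.85 × 5 × 6.067 × 18.8 / 60 = 8.079 in².

A_s ≈ 8.08 in²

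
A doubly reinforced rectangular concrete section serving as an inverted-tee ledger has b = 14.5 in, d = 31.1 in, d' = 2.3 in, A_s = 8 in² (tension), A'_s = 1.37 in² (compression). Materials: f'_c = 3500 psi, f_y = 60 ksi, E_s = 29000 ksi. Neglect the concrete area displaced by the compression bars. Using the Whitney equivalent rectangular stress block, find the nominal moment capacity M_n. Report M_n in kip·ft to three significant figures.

Assume both steels yield.
a = (A_s − A'_s) f_y/(0.85 f'_c b) = (8 − 1.37) × 60/(0.85 × 3.5 × 14.5) = 9.222 in.
c = a/β₁ = 9.222/0.85 = 10.849 in; ε'_s = 0.003(c − d')/c = 0.0024 ≥ ε_y = 0.0021, so the compression steel yields.
M_n = (A_s − A'_s) f_y (d − a/2) + A'_s f_y (d − d') = 397.8 × (31.1 − 4.611) + 82.2 × (31.1 − 2.3) = 10537.3 + 2367.4 = 12904.7 kip·in = 12904.7/12 = 1075.39 kip·ft.

M_n ≈ 1080 kip·ft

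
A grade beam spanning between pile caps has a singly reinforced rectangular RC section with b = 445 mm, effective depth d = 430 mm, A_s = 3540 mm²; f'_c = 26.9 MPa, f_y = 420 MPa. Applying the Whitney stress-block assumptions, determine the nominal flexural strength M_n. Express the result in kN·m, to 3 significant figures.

T = A_s f_y = 3540 × 420 = 1486800 N = 1486.8 kN.
From C = T: a = T/(0.85 f'_c b) = 1486800/(0.85 × 26.9 × 445) = 146.12 mm.
M_n = T(d − a/2) = 1486.8 kN × (430 − 73.06) mm = 530.70 kN·m.

M_n ≈ 531 kN·m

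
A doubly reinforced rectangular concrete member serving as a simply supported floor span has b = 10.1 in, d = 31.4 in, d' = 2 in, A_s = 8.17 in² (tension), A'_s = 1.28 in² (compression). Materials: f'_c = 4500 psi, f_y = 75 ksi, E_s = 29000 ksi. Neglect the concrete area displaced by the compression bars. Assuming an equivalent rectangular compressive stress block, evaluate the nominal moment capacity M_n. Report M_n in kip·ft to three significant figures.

M_n ≈ 1300 kip·ft

Assume both steels yield.
a = (A_s − A'_s) f_y/(0.85 f'_c b) = (8.17 − 1.28) × 75/(0.85 × 4.5 × 10.1) = 13.376 in.
c = a/β₁ = 13.376/0.825 = 16.213 in; ε'_s = 0.003(c − d')/c = 0.0026 ≥ ε_y = 0.0026, so the compression steel yields.
M_n = (A_s − A'_s) f_y (d − a/2) + A'_s f_y (d − d') = 516.75 × (31.4 − 6.688) + 96 × (31.4 − 2) = 12769.9 + 2822.4 = 15592.3 kip·in = 15592.3/12 = 1299.36 kip·ft.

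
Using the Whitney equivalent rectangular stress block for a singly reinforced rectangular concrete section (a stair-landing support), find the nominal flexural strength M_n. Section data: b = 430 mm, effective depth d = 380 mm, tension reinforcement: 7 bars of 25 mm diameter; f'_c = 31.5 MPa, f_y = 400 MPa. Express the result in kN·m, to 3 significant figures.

A_s = 7 × 491 = 3437 mm².
T = A_s f_y = 3437 × 400 = 1374800 N = 1374.8 kN.
From C = T: a = T/(0.85 f'_c b) = 1374800/(0.85 × 31.5 × 430) = 119.41 mm.
M_n = T(d − a/2) = 1374.8 kN × (380 − 59.705) mm = 440.34 kN·m.

M_n ≈ 440 kN·m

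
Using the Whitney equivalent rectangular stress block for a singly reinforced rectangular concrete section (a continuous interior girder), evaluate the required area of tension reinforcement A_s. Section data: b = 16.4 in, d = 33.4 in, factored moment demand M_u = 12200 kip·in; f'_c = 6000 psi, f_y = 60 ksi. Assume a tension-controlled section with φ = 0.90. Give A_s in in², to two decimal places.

M_n = M_u/φ = 12200/0.90 = 13555.6 kip·in.
From M_n = 0.85 f'_c a b (d − a/2):
a = d − √(d² − 2M_n/(0.85 f'_c b)) = 33.4 − √(33.4² − 2 × 13555.6/(0.85 × 6 × 16.4)) = 5.268 in.
A_s = 0.85 f'_c a b / f_y = 0.85 × 6 × 5.268 × 16.4 / 60 = 7.344 in².

A_s ≈ 7.34 in²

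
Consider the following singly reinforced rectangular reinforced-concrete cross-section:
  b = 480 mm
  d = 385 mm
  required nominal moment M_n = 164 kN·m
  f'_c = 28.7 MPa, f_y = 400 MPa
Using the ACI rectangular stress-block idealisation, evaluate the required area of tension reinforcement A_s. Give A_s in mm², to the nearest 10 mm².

A_s ≈ 1120 mm²

With M_n = 0.85 f'_c a b (d − a/2), solve the quadratic for a:
a = d − √(d² − 2M_n/(0.85 f'_c b)) = 385 − √(385² − 2 × 164×10⁶/(0.85 × 28.7 × 480)) = 38.28 mm.
A_s = 0.85 f'_c a b / f_y = 0.85 × 28.7 × 38.28 × 480 / 400 = 1120.6 mm².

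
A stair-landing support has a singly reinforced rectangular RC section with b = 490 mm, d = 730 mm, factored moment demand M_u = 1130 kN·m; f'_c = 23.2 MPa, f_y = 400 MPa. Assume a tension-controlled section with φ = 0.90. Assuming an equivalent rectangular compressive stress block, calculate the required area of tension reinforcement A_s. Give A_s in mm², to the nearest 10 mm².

A_s ≈ 5010 mm²

M_n = M_u/φ = 1130/0.90 = 1255.56 kN·m.
With M_n = 0.85 f'_c a b (d − a/2), solve the quadratic for a:
a = d − √(d² − 2M_n/(0.85 f'_c b)) = 730 − √(730² − 2 × 1255.56×10⁶/(0.85 × 23.2 × 490)) = 207.48 mm.
A_s = 0.85 f'_c a b / f_y = 0.85 × 23.2 × 207.48 × 490 / 400 = 5012.1 mm².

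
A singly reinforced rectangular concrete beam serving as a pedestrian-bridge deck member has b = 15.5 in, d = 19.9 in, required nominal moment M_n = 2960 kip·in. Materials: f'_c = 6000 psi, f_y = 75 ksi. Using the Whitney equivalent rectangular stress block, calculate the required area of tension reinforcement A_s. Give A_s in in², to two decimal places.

From M_n = 0.85 f'_c a b (d − a/2):
a = d − √(d² − 2M_n/(0.85 f'_c b)) = 19.9 − √(19.9² − 2 × 2960/(0.85 × 6 × 15.5)) = 1.980 in.
A_s = 0.85 f'_c a b / f_y = 0.85 × 6 × 1.980 × 15.5 / 75 = 2.087 in².

A_s ≈ 2.09 in²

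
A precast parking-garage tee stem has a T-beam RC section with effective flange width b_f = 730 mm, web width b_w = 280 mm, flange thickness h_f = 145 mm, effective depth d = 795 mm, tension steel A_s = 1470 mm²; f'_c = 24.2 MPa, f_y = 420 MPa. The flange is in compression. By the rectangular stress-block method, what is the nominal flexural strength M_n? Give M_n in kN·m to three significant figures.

M_n ≈ 478 kN·m

Tension: T = A_s f_y = 1470 × 420 = 617400 N.
Try a within the flange: a = T/(0.85 f'_c b_f) = 617400/(0.85 × 24.2 × 730) = 41.12 mm.
Since a = 41.12 ≤ h_f = 145 mm, the stress block lies entirely in the flange; analyse as a rectangular beam of width b_f.
M_n = T(d − a/2) = 617400 × (795 − 20.56) = 478.14 × 10⁶ N·mm.
M_n = 478.14 kN·m.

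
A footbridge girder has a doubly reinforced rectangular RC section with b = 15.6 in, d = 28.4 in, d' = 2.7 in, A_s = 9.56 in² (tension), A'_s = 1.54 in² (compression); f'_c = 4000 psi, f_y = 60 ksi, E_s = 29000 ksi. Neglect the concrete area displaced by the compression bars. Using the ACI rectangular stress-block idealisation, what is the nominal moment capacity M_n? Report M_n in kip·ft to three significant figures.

Assume both steels yield.
a = (A_s − A'_s) f_y/(0.85 f'_c b) = (9.56 − 1.54) × 60/(0.85 × 4 × 15.6) = 9.072 in.
c = a/β₁ = 9.072/0.85 = 10.673 in; ε'_s = 0.003(c − d')/c = 0.0022 ≥ ε_y = 0.0021, so the compression steel yields.
M_n = (A_s − A'_s) f_y (d − a/2) + A'_s f_y (d − d') = 481.2 × (28.4 − 4.536) + 92.4 × (28.4 − 2.7) = 11483.4 + 2374.7 = 13858.1 kip·in = 13858.1/12 = 1154.84 kip·ft.

M_n ≈ 1150 kip·ft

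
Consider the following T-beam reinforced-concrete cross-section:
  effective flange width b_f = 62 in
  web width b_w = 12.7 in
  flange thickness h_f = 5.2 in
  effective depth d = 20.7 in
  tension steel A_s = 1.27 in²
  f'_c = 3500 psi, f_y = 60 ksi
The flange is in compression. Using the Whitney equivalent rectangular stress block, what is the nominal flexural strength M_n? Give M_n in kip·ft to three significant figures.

Tension: T = A_s f_y = 1.27 × 60 = 76.2 kips.
Try a within the flange: a = T/(0.85 f'_c b_f) = 76.2/(0.85 × 3.5 × 62) = 0.413 in.
Since a = 0.413 ≤ h_f = 5.2 in, the stress block lies entirely in the flange; analyse as a rectangular beam of width b_f.
M_n = T(d − a/2) = 76.2 × (20.7 − 0.2065) = 1561.6 kip·in.
M_n = 1561.6/12 = 130.13 kip·ft.

M_n ≈ 130 kip·ft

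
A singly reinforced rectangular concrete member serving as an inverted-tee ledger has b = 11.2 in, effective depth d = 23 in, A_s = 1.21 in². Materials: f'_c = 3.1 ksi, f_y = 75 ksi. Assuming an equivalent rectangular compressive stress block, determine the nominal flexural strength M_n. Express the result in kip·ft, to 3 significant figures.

T = A_s f_y = 1.21 × 75 = 90.75 kips.
a = T/(0.85 f'_c b) = 90.75/(0.85 × 3.1 × 11.2) = 3.075 in.
M_n = T(d − a/2) = 90.75 × (23 − 1.5375) = 1947.7 kip·in = 1947.7/12 = 162.31 kip·ft.

M_n ≈ 162 kip·ft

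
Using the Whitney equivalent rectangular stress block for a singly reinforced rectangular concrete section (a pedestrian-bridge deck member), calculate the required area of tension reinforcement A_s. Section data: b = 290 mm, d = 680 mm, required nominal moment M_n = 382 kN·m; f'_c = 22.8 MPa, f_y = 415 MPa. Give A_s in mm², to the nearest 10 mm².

With M_n = 0.85 f'_c a b (d − a/2), solve the quadratic for a:
a = d − √(d² − 2M_n/(0.85 f'_c b)) = 680 − √(680² − 2 × 382×10⁶/(0.85 × 22.8 × 290)) = 108.63 mm.
A_s = 0.85 f'_c a b / f_y = 0.85 × 22.8 × 108.63 × 290 / 415 = 1471.1 mm².

A_s ≈ 1470 mm²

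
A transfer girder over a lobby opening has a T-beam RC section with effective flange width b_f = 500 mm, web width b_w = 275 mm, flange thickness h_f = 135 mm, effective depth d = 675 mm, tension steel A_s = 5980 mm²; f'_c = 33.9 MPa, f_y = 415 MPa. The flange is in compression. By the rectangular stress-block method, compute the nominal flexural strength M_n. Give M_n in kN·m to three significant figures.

Tension: T = A_s f_y = 5980 × 415 = 2481700 N.
Try a within the flange: a = T/(0.85 f'_c b_f) = 2481700/(0.85 × 33.9 × 500) = 172.25 mm.
a = 172.25 > h_f = 135 mm: the block extends into the web. Split into flange-overhang and web parts.
C_f = 0.85 f'_c (b_f − b_w) h_f = 0.85 × 33.9 × (500 − 275) × 135 = 875256 N.
Remaining web compression depth: a_w = (T − C_f)/(0.85 f'_c b_w) = (2481700 − 875256)/(0.85 × 33.9 × 275) = 202.73 mm.
M_n = C_f(d − h_f/2) + (T − C_f)(d − a_w/2) = 875256 × (675 − 67.5) + 1606444 × (675 − 101.365) = 531.72 + 921.51 = 1453.23 × 10⁶ N·mm.
M_n = 1453.23 kN·m.

M_n ≈ 1450 kN·m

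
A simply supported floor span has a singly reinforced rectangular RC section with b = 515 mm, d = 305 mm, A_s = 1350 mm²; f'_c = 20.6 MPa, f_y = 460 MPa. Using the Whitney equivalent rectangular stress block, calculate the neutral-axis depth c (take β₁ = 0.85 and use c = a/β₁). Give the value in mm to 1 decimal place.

T = A_s f_y = 1350 × 460 = 621000 N = 621 kN.
Setting C = 0.85 f'_c a b equal to T: a = 621000/(0.85 × 20.6 × 515) = 68.865 mm.
With β₁ = 0.85, c = a/β₁ = 68.865/0.85 = 81.0 mm.

c ≈ 81.0 mm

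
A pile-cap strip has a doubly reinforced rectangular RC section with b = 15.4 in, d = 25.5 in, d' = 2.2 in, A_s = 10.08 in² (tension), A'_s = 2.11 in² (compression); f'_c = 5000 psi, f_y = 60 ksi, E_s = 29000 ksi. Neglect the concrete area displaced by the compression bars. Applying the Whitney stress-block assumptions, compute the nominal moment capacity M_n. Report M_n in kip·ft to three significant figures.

Assume both steels yield.
a = (A_s − A'_s) f_y/(0.85 f'_c b) = (10.08 − 2.11) × 60/(0.85 × 5 × 15.4) = 7.306 in.
c = a/β₁ = 7.306/0.8 = 9.133 in; ε'_s = 0.003(c − d')/c = 0.0023 ≥ ε_y = 0.0021, so the compression steel yields.
M_n = (A_s − A'_s) f_y (d − a/2) + A'_s f_y (d − d') = 478.2 × (25.5 − 3.653) + 126.6 × (25.5 − 2.2) = 10447.2 + 2949.8 = 13397.0 kip·in = 13397.0/12 = 1116.42 kip·ft.

M_n ≈ 1120 kip·ft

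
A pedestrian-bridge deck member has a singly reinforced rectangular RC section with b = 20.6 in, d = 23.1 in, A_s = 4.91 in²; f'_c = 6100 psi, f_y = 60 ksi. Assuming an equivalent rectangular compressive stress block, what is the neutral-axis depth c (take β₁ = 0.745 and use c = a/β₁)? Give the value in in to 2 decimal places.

T = A_s f_y = 4.91 × 60 = 294.6 kips.
a = T/(0.85 f'_c b) = 294.6/(0.85 × 6.1 × 20.6) = 2.7581 in.
With β₁ = 0.745, c = a/β₁ = 2.7581/0.745 = 3.70 in.

c ≈ 3.70 in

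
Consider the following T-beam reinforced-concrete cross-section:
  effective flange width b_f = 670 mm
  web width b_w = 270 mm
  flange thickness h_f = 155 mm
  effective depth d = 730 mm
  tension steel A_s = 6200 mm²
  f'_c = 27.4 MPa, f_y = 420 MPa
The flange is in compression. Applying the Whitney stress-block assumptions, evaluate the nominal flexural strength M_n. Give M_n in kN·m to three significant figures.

Tension: T = A_s f_y = 6200 × 420 = 2604000 N.
Try a within the flange: a = T/(0.85 f'_c b_f) = 2604000/(0.85 × 27.4 × 670) = 166.88 mm.
a = 166.88 > h_f = 155 mm: the block extends into the web. Split into flange-overhang and web parts.
C_f = 0.85 f'_c (b_f − b_w) h_f = 0.85 × 27.4 × (670 − 270) × 155 = 1443980 N.
Remaining web compression depth: a_w = (T − C_f)/(0.85 f'_c b_w) = (2604000 − 1443980)/(0.85 × 27.4 × 270) = 184.47 mm.
M_n = C_f(d − h_f/2) + (T − C_f)(d − a_w/2) = 1443980 × (730 − 77.5) + 1160020 × (730 − 92.235) = 942.20 + 739.82 = 1682.02 × 10⁶ N·mm.
M_n = 1682.02 kN·m.

M_n ≈ 1680 kN·m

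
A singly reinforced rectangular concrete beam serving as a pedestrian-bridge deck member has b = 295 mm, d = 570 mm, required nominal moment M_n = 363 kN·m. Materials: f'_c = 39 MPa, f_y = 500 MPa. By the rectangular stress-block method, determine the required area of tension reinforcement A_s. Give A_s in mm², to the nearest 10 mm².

With M_n = 0.85 f'_c a b (d − a/2), solve the quadratic for a:
a = d − √(d² − 2M_n/(0.85 f'_c b)) = 570 − √(570² − 2 × 363×10⁶/(0.85 × 39 × 295)) = 69.34 mm.
A_s = 0.85 f'_c a b / f_y = 0.85 × 39 × 69.34 × 295 / 500 = 1356.2 mm².

A_s ≈ 1360 mm²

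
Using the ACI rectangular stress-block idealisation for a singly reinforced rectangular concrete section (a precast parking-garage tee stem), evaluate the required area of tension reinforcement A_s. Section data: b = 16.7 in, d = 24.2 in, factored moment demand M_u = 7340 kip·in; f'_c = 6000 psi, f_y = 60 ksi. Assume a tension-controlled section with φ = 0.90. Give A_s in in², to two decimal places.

A_s ≈ 6.17 in²

M_n = M_u/φ = 7340/0.90 = 8155.56 kip·in.
From M_n = 0.85 f'_c a b (d − a/2):
a = d − √(d² − 2M_n/(0.85 f'_c b)) = 24.2 − √(24.2² − 2 × 8155.56/(0.85 × 6 × 16.7)) = 4.347 in.
A_s = 0.85 f'_c a b / f_y = 0.85 × 6 × 4.347 × 16.7 / 60 = 6.171 in².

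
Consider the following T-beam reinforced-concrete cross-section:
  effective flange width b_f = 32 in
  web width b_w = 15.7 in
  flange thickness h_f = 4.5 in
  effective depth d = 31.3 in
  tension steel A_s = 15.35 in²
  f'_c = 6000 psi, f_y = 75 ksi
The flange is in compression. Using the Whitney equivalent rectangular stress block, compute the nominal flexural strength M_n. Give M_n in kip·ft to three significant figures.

M_n ≈ 2620 kip·ft

Tension: T = A_s f_y = 15.35 × 75 = 1151.25 kips.
Try a within the flange: a = T/(0.85 f'_c b_f) = 1151.25/(0.85 × 6 × 32) = 7.054 in.
a = 7.054 > h_f = 4.5 in: the block extends into the web. Split into flange-overhang and web parts.
C_f = 0.85 f'_c (b_f − b_w) h_f = 0.85 × 6 × (32 − 15.7) × 4.5 = 374.1 kips.
Remaining web compression depth: a_w = (T − C_f)/(0.85 f'_c b_w) = (1151.25 − 374.1)/(0.85 × 6 × 15.7) = 9.706 in.
M_n = C_f(d − h_f/2) + (T − C_f)(d − a_w/2) = 374.1 × (31.3 − 2.25) + 777.15 × (31.3 − 4.853) = 10867.6 + 20553.3 = 31420.9 kip·in.
M_n = 31420.9/12 = 2618.41 kip·ft.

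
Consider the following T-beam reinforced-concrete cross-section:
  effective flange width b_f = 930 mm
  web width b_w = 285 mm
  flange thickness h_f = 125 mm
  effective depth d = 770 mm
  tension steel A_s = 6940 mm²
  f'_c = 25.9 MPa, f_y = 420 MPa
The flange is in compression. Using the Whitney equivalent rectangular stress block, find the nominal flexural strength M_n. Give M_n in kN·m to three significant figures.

M_n ≈ 2030 kN·m

Tension: T = A_s f_y = 6940 × 420 = 2914800 N.
Try a within the flange: a = T/(0.85 f'_c b_f) = 2914800/(0.85 × 25.9 × 930) = 142.37 mm.
a = 142.37 > h_f = 125 mm: the block extends into the web. Split into flange-overhang and web parts.
C_f = 0.85 f'_c (b_f − b_w) h_f = 0.85 × 25.9 × (930 − 285) × 125 = 1774959 N.
Remaining web compression depth: a_w = (T − C_f)/(0.85 f'_c b_w) = (2914800 − 1774959)/(0.85 × 25.9 × 285) = 181.67 mm.
M_n = C_f(d − h_f/2) + (T − C_f)(d − a_w/2) = 1774959 × (770 − 62.5) + 1139841 × (770 − 90.835) = 1255.78 + 774.14 = 2029.92 × 10⁶ N·mm.
M_n = 2029.92 kN·m.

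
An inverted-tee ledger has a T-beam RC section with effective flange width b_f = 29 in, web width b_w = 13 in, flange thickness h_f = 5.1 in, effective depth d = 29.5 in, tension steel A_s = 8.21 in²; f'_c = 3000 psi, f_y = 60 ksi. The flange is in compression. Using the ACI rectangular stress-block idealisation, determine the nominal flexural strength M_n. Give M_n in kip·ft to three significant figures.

Tension: T = A_s f_y = 8.21 × 60 = 492.6 kips.
Try a within the flange: a = T/(0.85 f'_c b_f) = 492.6/(0.85 × 3 × 29) = 6.661 in.
a = 6.661 > h_f = 5.1 in: the block extends into the web. Split into flange-overhang and web parts.
C_f = 0.85 f'_c (b_f − b_w) h_f = 0.85 × 3 × (29 − 13) × 5.1 = 208.1 kips.
Remaining web compression depth: a_w = (T − C_f)/(0.85 f'_c b_w) = (492.6 − 208.1)/(0.85 × 3 × 13) = 8.582 in.
M_n = C_f(d − h_f/2) + (T − C_f)(d − a_w/2) = 208.1 × (29.5 − 2.55) + 284.5 × (29.5 − 4.291) = 5608.3 + 7172.0 = 12780.3 kip·in.
M_n = 12780.3/12 = 1065.03 kip·ft.

M_n ≈ 1070 kip·ft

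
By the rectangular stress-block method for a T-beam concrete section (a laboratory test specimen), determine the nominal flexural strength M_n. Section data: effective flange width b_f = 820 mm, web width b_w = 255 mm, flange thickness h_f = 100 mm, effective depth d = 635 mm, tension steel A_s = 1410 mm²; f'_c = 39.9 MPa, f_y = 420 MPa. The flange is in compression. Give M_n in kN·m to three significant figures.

M_n ≈ 370 kN·m

Tension: T = A_s f_y = 1410 × 420 = 592200 N.
Try a within the flange: a = T/(0.85 f'_c b_f) = 592200/(0.85 × 39.9 × 820) = 21.29 mm.
Since a = 21.29 ≤ h_f = 100 mm, the stress block lies entirely in the flange; analyse as a rectangular beam of width b_f.
M_n = T(d − a/2) = 592200 × (635 − 10.645) = 369.74 × 10⁶ N·mm.
M_n = 369.74 kN·m.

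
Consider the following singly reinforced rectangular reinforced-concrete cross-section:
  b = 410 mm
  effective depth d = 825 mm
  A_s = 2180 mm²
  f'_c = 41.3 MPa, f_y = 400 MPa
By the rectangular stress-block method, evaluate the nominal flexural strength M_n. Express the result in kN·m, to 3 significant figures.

T = A_s f_y = 2180 × 400 = 872000 N = 872 kN.
From C = T: a = T/(0.85 f'_c b) = 872000/(0.85 × 41.3 × 410) = 60.58 mm.
M_n = T(d − a/2) = 872 kN × (825 − 30.29) mm = 692.99 kN·m.

M_n ≈ 693 kN·m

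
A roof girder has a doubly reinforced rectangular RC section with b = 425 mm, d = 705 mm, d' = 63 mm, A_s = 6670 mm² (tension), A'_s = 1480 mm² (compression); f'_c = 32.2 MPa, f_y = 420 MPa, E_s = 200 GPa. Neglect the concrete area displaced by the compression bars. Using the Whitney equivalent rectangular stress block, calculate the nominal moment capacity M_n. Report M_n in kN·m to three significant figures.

M_n ≈ 1730 kN·m

Assume both tension and compression steel yield.
Net tension couple steel: A_s − A'_s = 5190 mm².
a = (A_s − A'_s) f_y / (0.85 f'_c b) = 2179800/(0.85 × 32.2 × 425) = 187.39 mm.
c = a/β₁ = 187.39/0.82 = 228.52 mm; ε'_s = 0.003(c − d')/c = 0.0022 ≥ f_y/E_s = 0.0021, so compression steel does yield.
M_n = (A_s − A'_s) f_y (d − a/2) + A'_s f_y (d − d') = [2179800 × (705 − 93.695) + 621600 × (705 − 63)] × 10⁻⁶ = 1332.52 + 399.07 = 1731.59 kN·m.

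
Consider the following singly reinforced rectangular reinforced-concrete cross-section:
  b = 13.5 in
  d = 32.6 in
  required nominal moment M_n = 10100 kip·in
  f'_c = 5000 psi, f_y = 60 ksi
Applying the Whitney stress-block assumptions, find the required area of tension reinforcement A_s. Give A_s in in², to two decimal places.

A_s ≈ 5.68 in²

From M_n = 0.85 f'_c a b (d − a/2):
a = d − √(d² − 2M_n/(0.85 f'_c b)) = 32.6 − √(32.6² − 2 × 10100/(0.85 × 5 × 13.5)) = 5.941 in.
A_s = 0.85 f'_c a b / f_y = 0.85 × 5 × 5.941 × 13.5 / 60 = 5.681 in².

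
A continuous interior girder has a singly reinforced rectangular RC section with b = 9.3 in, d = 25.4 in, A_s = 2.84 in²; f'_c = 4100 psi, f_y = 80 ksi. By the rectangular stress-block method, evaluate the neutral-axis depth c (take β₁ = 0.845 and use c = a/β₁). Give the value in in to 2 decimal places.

c ≈ 8.30 in

T = A_s f_y = 2.84 × 80 = 227.2 kips.
a = T/(0.85 f'_c b) = 227.2/(0.85 × 4.1 × 9.3) = 7.0101 in.
With β₁ = 0.845, c = a/β₁ = 7.0101/0.845 = 8.30 in.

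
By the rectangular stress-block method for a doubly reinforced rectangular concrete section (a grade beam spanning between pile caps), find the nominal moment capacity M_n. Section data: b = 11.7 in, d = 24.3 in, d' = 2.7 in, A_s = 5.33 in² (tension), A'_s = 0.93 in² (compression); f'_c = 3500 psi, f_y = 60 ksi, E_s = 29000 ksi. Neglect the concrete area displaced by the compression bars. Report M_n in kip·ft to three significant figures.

M_n ≈ 552 kip·ft

Assume both steels yield.
a = (A_s − A'_s) f_y/(0.85 f'_c b) = (5.33 − 0.93) × 60/(0.85 × 3.5 × 11.7) = 7.585 in.
c = a/β₁ = 7.585/0.85 = 8.924 in; ε'_s = 0.003(c − d')/c = 0.0021 ≥ ε_y = 0.0021, so the compression steel yields.
M_n = (A_s − A'_s) f_y (d − a/2) + A'_s f_y (d − d') = 264 × (24.3 − 3.7925) + 55.8 × (24.3 − 2.7) = 5414.0 + 1205.3 = 6619.3 kip·in = 6619.3/12 = 551.61 kip·ft.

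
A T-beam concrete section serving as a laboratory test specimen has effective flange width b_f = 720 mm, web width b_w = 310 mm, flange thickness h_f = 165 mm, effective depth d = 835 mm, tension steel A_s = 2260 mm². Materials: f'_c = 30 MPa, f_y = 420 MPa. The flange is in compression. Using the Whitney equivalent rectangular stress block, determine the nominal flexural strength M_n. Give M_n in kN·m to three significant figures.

Tension: T = A_s f_y = 2260 × 420 = 949200 N.
Try a within the flange: a = T/(0.85 f'_c b_f) = 949200/(0.85 × 30 × 720) = 51.70 mm.
Since a = 51.70 ≤ h_f = 165 mm, the stress block lies entirely in the flange; analyse as a rectangular beam of width b_f.
M_n = T(d − a/2) = 949200 × (835 − 25.85) = 768.05 × 10⁶ N·mm.
M_n = 768.05 kN·m.

M_n ≈ 768 kN·m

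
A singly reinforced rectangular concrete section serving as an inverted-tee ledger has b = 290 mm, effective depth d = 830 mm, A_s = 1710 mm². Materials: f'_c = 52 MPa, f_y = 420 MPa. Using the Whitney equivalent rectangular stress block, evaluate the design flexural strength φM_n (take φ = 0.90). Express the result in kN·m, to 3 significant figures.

T = A_s f_y = 1710 × 420 = 718200 N = 718.2 kN.
From C = T: a = T/(0.85 f'_c b) = 718200/(0.85 × 52 × 290) = 56.03 mm.
M_n = T(d − a/2) = 718.2 kN × (830 − 28.015) mm = 575.99 kN·m.
φM_n = 0.90 × 575.99 = 518.39 kN·m.

φM_n ≈ 518 kN·m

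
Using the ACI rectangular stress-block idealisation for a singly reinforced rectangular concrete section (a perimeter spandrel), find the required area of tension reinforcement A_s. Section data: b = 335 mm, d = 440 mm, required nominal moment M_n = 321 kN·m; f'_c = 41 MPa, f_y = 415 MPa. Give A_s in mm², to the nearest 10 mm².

With M_n = 0.85 f'_c a b (d − a/2), solve the quadratic for a:
a = d − √(d² − 2M_n/(0.85 f'_c b)) = 440 − √(440² − 2 × 321×10⁶/(0.85 × 41 × 335)) = 67.70 mm.
A_s = 0.85 f'_c a b / f_y = 0.85 × 41 × 67.70 × 335 / 415 = 1904.5 mm².

A_s ≈ 1900 mm²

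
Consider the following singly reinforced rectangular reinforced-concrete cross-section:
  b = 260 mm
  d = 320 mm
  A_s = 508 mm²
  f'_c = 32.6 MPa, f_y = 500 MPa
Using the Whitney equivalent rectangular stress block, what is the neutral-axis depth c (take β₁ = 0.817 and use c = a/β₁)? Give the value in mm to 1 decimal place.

T = A_s f_y = 508 × 500 = 254000 N = 254 kN.
Setting C = 0.85 f'_c a b equal to T: a = 254000/(0.85 × 32.6 × 260) = 35.255 mm.
With β₁ = 0.817, c = a/β₁ = 35.255/0.817 = 43.2 mm.

c ≈ 43.2 mm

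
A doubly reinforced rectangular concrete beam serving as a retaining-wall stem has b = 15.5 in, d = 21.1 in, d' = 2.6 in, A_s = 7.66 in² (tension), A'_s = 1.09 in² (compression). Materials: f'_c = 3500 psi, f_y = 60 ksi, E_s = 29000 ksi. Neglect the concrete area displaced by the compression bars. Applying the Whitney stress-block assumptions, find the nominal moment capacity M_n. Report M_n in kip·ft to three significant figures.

M_n ≈ 654 kip·ft

Assume both steels yield.
a = (A_s − A'_s) f_y/(0.85 f'_c b) = (7.66 − 1.09) × 60/(0.85 × 3.5 × 15.5) = 8.549 in.
c = a/β₁ = 8.549/0.85 = 10.058 in; ε'_s = 0.003(c − d')/c = 0.0022 ≥ ε_y = 0.0021, so the compression steel yields.
M_n = (A_s − A'_s) f_y (d − a/2) + A'_s f_y (d − d') = 394.2 × (21.1 − 4.2745) + 65.4 × (21.1 − 2.6) = 6632.6 + 1209.9 = 7842.5 kip·in = 7842.5/12 = 653.54 kip·ft.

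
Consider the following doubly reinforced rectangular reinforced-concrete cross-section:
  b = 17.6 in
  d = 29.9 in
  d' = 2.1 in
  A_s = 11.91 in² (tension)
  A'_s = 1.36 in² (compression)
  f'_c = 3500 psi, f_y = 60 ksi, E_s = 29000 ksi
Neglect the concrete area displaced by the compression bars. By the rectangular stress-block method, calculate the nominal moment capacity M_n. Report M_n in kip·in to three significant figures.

Assume both steels yield.
a = (A_s − A'_s) f_y/(0.85 f'_c b) = (11.91 − 1.36) × 60/(0.85 × 3.5 × 17.6) = 12.089 in.
c = a/β₁ = 12.089/0.85 = 14.222 in; ε'_s = 0.003(c − d')/c = 0.0026 ≥ ε_y = 0.0021, so the compression steel yields.
M_n = (A_s − A'_s) f_y (d − a/2) + A'_s f_y (d − d') = 633 × (29.9 − 6.0445) + 81.6 × (29.9 − 2.1) = 15100.5 + 2268.5 = 17369.0 kip·in.

M_n ≈ 17400 kip·in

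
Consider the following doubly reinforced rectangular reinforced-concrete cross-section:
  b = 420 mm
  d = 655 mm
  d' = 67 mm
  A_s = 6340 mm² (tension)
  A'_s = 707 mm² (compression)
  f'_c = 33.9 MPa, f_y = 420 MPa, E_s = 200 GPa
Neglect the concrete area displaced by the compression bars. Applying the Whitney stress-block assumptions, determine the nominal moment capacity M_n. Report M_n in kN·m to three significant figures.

Assume both tension and compression steel yield.
Net tension couple steel: A_s − A'_s = 5633 mm².
a = (A_s − A'_s) f_y / (0.85 f'_c b) = 2365860/(0.85 × 33.9 × 420) = 195.49 mm.
c = a/β₁ = 195.49/0.808 = 241.94 mm; ε'_s = 0.003(c − d')/c = 0.0022 ≥ f_y/E_s = 0.0021, so compression steel does yield.
M_n = (A_s − A'_s) f_y (d − a/2) + A'_s f_y (d − d') = [2365860 × (655 − 97.745) + 296940 × (655 − 67)] × 10⁻⁶ = 1318.39 + 174.60 = 1492.99 kN·m.

M_n ≈ 1490 kN·m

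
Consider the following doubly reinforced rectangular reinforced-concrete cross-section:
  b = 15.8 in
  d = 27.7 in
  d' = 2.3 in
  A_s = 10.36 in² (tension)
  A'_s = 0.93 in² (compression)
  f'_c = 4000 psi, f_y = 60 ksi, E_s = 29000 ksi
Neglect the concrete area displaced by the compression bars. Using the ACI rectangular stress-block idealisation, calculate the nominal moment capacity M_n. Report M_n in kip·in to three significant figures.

Assume both steels yield.
a = (A_s − A'_s) f_y/(0.85 f'_c b) = (10.36 − 0.93) × 60/(0.85 × 4 × 15.8) = 10.532 in.
c = a/β₁ = 10.532/0.85 = 12.391 in; ε'_s = 0.003(c − d')/c = 0.0024 ≥ ε_y = 0.0021, so the compression steel yields.
M_n = (A_s − A'_s) f_y (d − a/2) + A'_s f_y (d − d') = 565.8 × (27.7 − 5.266) + 55.8 × (27.7 − 2.3) = 12693.2 + 1417.3 = 14110.5 kip·in.

M_n ≈ 14100 kip·in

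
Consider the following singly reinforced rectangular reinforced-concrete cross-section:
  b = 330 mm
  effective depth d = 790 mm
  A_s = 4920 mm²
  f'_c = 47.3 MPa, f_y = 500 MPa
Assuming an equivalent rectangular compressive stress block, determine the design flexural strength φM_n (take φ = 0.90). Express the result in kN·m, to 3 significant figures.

φM_n ≈ 1540 kN·m

T = A_s f_y = 4920 × 500 = 2460000 N = 2460 kN.
From C = T: a = T/(0.85 f'_c b) = 2460000/(0.85 × 47.3 × 330) = 185.41 mm.
M_n = T(d − a/2) = 2460 kN × (790 − 92.705) mm = 1715.35 kN·m.
φM_n = 0.90 × 1715.35 = 1543.82 kN·m.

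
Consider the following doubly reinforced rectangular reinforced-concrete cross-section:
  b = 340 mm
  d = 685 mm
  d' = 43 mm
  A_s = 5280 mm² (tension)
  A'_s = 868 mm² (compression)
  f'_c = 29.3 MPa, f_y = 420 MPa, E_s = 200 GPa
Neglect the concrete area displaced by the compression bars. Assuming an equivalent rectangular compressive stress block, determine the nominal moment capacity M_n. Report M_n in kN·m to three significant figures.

Assume both tension and compression steel yield.
Net tension couple steel: A_s − A'_s = 4412 mm².
a = (A_s − A'_s) f_y / (0.85 f'_c b) = 1853040/(0.85 × 29.3 × 340) = 218.84 mm.
c = a/β₁ = 218.84/0.841 = 260.21 mm; ε'_s = 0.003(c − d')/c = 0.0025 ≥ f_y/E_s = 0.0021, so compression steel does yield.
M_n = (A_s − A'_s) f_y (d − a/2) + A'_s f_y (d − d') = [1853040 × (685 − 109.42) + 364560 × (685 − 43)] × 10⁻⁶ = 1066.57 + 234.05 = 1300.62 kN·m.

M_n ≈ 1300 kN·m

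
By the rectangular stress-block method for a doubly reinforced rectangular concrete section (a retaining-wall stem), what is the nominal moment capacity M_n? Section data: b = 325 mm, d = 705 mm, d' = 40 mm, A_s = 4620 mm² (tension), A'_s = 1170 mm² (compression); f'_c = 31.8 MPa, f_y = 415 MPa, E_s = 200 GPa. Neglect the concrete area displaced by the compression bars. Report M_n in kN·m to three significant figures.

Assume both tension and compression steel yield.
Net tension couple steel: A_s − A'_s = 3450 mm².
a = (A_s − A'_s) f_y / (0.85 f'_c b) = 1431750/(0.85 × 31.8 × 325) = 162.98 mm.
c = a/β₁ = 162.98/0.823 = 198.03 mm; ε'_s = 0.003(c − d')/c = 0.0024 ≥ f_y/E_s = 0.0021, so compression steel does yield.
M_n = (A_s − A'_s) f_y (d − a/2) + A'_s f_y (d − d') = [1431750 × (705 − 81.49) + 485550 × (705 − 40)] × 10⁻⁶ = 892.71 + 322.89 = 1215.60 kN·m.

M_n ≈ 1220 kN·m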